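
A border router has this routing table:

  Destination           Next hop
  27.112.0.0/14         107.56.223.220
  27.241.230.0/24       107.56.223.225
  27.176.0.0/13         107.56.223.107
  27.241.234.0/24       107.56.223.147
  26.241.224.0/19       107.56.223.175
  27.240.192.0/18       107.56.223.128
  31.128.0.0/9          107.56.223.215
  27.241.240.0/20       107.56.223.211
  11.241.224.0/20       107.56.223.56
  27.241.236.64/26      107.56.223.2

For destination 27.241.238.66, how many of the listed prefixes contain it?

No listed prefix contains 27.241.238.66.
Total matching entries: 0.

0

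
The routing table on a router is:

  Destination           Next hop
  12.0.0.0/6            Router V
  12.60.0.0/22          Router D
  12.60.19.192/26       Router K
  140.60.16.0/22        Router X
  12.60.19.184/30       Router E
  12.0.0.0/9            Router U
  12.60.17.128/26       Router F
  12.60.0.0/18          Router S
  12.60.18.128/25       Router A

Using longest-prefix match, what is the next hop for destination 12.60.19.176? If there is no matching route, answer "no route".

Routes whose prefix contains 12.60.19.176:
  12.0.0.0/6 (12.0.0.0 - 15.255.255.255) -> Router V
  12.0.0.0/9 (12.0.0.0 - 12.127.255.255) -> Router U
  12.60.0.0/18 (12.60.0.0 - 12.60.63.255) -> Router S
More-specific entries that do NOT match:
  12.60.19.184/30 (12.60.19.184 - 12.60.19.187) does not contain 12.60.19.176
  12.60.19.192/26 (12.60.19.192 - 12.60.19.255) does not contain 12.60.19.176
  12.60.17.128/26 (12.60.17.128 - 12.60.17.191) does not contain 12.60.19.176
  12.60.18.128/25 (12.60.18.128 - 12.60.18.255) does not contain 12.60.19.176
  12.60.0.0/22 (12.60.0.0 - 12.60.3.255) does not contain 12.60.19.176
  140.60.16.0/22 (140.60.16.0 - 140.60.19.255) does not contain 12.60.19.176
Longest matching prefix is /18 -> next hop Router S.

Router S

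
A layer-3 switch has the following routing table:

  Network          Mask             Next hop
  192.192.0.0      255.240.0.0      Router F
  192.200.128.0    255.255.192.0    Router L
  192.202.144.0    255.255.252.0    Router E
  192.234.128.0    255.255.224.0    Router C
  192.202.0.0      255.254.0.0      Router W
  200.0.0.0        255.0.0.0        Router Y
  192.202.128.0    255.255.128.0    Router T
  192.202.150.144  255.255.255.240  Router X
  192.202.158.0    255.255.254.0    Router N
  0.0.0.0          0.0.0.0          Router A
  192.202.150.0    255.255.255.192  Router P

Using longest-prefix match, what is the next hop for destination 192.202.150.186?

Routes whose prefix contains 192.202.150.186:
  0.0.0.0/0 (default, matches everything) -> Router A
  192.192.0.0/12 (192.192.0.0 - 192.207.255.255) -> Router F
  192.202.0.0/15 (192.202.0.0 - 192.203.255.255) -> Router W
  192.202.128.0/17 (192.202.128.0 - 192.202.255.255) -> Router T
More-specific entries that do NOT match:
  192.202.150.144/28 (192.202.150.144 - 192.202.150.159) does not contain 192.202.150.186
  192.202.150.0/26 (192.202.150.0 - 192.202.150.63) does not contain 192.202.150.186
  192.202.158.0/23 (192.202.158.0 - 192.202.159.255) does not contain 192.202.150.186
  192.202.144.0/22 (192.202.144.0 - 192.202.147.255) does not contain 192.202.150.186
  192.234.128.0/19 (192.234.128.0 - 192.234.159.255) does not contain 192.202.150.186
  192.200.128.0/18 (192.200.128.0 - 192.200.191.255) does not contain 192.202.150.186
Longest matching prefix is /17 -> next hop Router T.

Router T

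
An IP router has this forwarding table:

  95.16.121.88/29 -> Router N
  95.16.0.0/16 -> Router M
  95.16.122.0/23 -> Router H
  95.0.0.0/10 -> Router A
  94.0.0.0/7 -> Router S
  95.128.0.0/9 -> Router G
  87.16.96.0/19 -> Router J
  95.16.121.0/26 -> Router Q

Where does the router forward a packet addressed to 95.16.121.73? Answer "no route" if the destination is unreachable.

Routes whose prefix contains 95.16.121.73:
  94.0.0.0/7 (94.0.0.0 - 95.255.255.255) -> Router S
  95.0.0.0/10 (95.0.0.0 - 95.63.255.255) -> Router A
  95.16.0.0/16 (95.16.0.0 - 95.16.255.255) -> Router M
More-specific entries that do NOT match:
  95.16.121.88/29 (95.16.121.88 - 95.16.121.95) does not contain 95.16.121.73
  95.16.121.0/26 (95.16.121.0 - 95.16.121.63) does not contain 95.16.121.73
  95.16.122.0/23 (95.16.122.0 - 95.16.123.255) does not contain 95.16.121.73
  87.16.96.0/19 (87.16.96.0 - 87.16.127.255) does not contain 95.16.121.73
Longest matching prefix is /16 -> next hop Router M.

Router M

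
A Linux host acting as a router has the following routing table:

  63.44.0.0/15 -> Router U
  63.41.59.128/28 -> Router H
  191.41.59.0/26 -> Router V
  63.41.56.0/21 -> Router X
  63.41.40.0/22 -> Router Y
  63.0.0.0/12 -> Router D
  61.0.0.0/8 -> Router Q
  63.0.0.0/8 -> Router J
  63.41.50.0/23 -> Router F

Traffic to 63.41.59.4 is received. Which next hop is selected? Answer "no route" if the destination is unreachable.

Router X

Routes whose prefix contains 63.41.59.4:
  63.0.0.0/8 (63.0.0.0 - 63.255.255.255) -> Router J
  63.41.56.0/21 (63.41.56.0 - 63.41.63.255) -> Router X
More-specific entries that do NOT match:
  63.41.59.128/28 (63.41.59.128 - 63.41.59.143) does not contain 63.41.59.4
  191.41.59.0/26 (191.41.59.0 - 191.41.59.63) does not contain 63.41.59.4
  63.41.50.0/23 (63.41.50.0 - 63.41.51.255) does not contain 63.41.59.4
  63.41.40.0/22 (63.41.40.0 - 63.41.43.255) does not contain 63.41.59.4
Longest matching prefix is /21 -> next hop Router X.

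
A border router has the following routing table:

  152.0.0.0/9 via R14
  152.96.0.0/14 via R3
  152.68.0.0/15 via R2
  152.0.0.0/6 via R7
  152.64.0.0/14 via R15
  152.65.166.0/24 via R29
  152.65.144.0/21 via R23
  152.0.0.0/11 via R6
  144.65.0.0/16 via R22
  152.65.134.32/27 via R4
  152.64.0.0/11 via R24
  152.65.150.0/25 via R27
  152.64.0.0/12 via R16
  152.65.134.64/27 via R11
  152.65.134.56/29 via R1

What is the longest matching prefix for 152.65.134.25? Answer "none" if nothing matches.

Entries matching 152.65.134.25:
  152.0.0.0/6 (152.0.0.0 - 155.255.255.255)
  152.0.0.0/9 (152.0.0.0 - 152.127.255.255)
  152.64.0.0/11 (152.64.0.0 - 152.95.255.255)
  152.64.0.0/12 (152.64.0.0 - 152.79.255.255)
  152.64.0.0/14 (152.64.0.0 - 152.67.255.255)
Most specific is 152.64.0.0/14.

152.64.0.0/14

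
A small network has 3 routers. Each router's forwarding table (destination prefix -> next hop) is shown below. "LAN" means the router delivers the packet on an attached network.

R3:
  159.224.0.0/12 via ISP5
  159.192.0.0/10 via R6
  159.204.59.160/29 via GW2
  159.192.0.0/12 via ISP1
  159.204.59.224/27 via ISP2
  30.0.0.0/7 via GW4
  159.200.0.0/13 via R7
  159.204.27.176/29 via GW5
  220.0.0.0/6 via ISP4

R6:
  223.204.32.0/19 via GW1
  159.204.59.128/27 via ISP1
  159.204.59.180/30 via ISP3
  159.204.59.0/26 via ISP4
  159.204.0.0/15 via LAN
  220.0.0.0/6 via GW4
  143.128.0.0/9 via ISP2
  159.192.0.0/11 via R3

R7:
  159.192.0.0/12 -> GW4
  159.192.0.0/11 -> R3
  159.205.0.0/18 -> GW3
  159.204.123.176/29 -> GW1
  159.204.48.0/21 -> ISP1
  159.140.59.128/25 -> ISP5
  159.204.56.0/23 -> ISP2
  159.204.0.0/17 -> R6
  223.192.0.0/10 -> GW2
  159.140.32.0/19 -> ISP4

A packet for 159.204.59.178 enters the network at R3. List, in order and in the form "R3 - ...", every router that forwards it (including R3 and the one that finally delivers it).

R3 - R7 - R6

At R3: longest match for 159.204.59.178 is 159.200.0.0/13 -> R7
At R7: longest match for 159.204.59.178 is 159.204.0.0/17 -> R6
At R6: longest match for 159.204.59.178 is 159.204.0.0/15 -> LAN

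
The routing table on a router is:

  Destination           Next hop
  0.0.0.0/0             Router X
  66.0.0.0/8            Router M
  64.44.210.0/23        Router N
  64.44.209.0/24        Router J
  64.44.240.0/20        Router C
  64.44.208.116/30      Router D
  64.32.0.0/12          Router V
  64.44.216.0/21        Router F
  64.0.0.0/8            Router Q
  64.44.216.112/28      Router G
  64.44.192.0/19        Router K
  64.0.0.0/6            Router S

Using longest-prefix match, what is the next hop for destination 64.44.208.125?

Routes whose prefix contains 64.44.208.125:
  0.0.0.0/0 (default, matches everything) -> Router X
  64.0.0.0/6 (64.0.0.0 - 67.255.255.255) -> Router S
  64.0.0.0/8 (64.0.0.0 - 64.255.255.255) -> Router Q
  64.32.0.0/12 (64.32.0.0 - 64.47.255.255) -> Router V
  64.44.192.0/19 (64.44.192.0 - 64.44.223.255) -> Router K
More-specific entries that do NOT match:
  64.44.208.116/30 (64.44.208.116 - 64.44.208.119) does not contain 64.44.208.125
  64.44.216.112/28 (64.44.216.112 - 64.44.216.127) does not contain 64.44.208.125
  64.44.209.0/24 (64.44.209.0 - 64.44.209.255) does not contain 64.44.208.125
  64.44.210.0/23 (64.44.210.0 - 64.44.211.255) does not contain 64.44.208.125
  64.44.216.0/21 (64.44.216.0 - 64.44.223.255) does not contain 64.44.208.125
  64.44.240.0/20 (64.44.240.0 - 64.44.255.255) does not contain 64.44.208.125
Longest matching prefix is /19 -> next hop Router K.

Router K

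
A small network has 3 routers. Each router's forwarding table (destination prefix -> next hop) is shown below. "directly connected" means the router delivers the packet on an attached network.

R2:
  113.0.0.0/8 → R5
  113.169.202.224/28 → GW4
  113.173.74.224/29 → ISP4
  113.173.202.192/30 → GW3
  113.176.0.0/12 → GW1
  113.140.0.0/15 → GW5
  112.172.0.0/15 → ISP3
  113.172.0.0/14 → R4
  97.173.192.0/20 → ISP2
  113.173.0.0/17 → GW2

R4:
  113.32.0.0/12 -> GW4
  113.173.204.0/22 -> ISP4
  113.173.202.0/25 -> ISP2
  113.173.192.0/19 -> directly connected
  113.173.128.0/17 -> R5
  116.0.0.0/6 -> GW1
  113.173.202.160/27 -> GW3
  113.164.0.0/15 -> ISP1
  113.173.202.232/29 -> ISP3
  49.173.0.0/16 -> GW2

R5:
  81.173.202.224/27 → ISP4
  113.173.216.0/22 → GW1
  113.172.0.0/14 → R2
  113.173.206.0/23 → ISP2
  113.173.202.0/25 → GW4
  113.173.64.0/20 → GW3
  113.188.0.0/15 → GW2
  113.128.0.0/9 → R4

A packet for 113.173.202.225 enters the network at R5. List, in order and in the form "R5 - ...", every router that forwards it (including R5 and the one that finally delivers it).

R5 - R2 - R4

At R5: longest match for 113.173.202.225 is 113.172.0.0/14 -> R2
At R2: longest match for 113.173.202.225 is 113.172.0.0/14 -> R4
At R4: longest match for 113.173.202.225 is 113.173.192.0/19 -> directly connected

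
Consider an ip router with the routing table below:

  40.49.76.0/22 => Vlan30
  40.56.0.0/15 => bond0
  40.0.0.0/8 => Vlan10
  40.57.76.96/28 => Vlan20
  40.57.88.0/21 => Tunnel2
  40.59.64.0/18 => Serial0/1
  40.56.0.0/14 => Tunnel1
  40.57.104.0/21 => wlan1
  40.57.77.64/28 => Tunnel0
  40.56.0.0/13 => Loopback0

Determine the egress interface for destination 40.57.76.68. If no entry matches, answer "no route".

Routes whose prefix contains 40.57.76.68:
  40.0.0.0/8 (40.0.0.0 - 40.255.255.255) -> Vlan10
  40.56.0.0/13 (40.56.0.0 - 40.63.255.255) -> Loopback0
  40.56.0.0/14 (40.56.0.0 - 40.59.255.255) -> Tunnel1
  40.56.0.0/15 (40.56.0.0 - 40.57.255.255) -> bond0
More-specific entries that do NOT match:
  40.57.76.96/28 (40.57.76.96 - 40.57.76.111) does not contain 40.57.76.68
  40.57.77.64/28 (40.57.77.64 - 40.57.77.79) does not contain 40.57.76.68
  40.49.76.0/22 (40.49.76.0 - 40.49.79.255) does not contain 40.57.76.68
  40.57.88.0/21 (40.57.88.0 - 40.57.95.255) does not contain 40.57.76.68
  40.57.104.0/21 (40.57.104.0 - 40.57.111.255) does not contain 40.57.76.68
  40.59.64.0/18 (40.59.64.0 - 40.59.127.255) does not contain 40.57.76.68
Longest matching prefix is /15 -> interface bond0.

bond0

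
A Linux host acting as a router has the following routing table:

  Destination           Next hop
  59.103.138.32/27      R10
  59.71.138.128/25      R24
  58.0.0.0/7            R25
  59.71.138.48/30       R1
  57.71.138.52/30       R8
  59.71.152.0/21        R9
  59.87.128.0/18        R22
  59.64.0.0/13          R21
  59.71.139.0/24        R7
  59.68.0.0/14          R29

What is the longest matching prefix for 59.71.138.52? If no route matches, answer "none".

Entries matching 59.71.138.52:
  58.0.0.0/7 (58.0.0.0 - 59.255.255.255)
  59.64.0.0/13 (59.64.0.0 - 59.71.255.255)
  59.68.0.0/14 (59.68.0.0 - 59.71.255.255)
Most specific is 59.68.0.0/14.

59.68.0.0/14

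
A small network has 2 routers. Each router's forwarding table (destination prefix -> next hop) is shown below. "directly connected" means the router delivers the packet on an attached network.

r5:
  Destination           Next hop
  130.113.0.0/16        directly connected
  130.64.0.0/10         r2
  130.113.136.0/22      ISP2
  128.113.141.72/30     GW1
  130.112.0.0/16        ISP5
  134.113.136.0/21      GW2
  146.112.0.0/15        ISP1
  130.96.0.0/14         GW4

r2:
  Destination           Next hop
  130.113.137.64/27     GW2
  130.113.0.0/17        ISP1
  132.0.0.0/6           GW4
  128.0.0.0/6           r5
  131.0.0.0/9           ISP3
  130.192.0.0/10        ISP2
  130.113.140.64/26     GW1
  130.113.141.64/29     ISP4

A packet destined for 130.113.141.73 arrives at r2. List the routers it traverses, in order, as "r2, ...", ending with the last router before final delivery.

r2, r5

At r2: longest match for 130.113.141.73 is 128.0.0.0/6 -> r5
At r5: longest match for 130.113.141.73 is 130.113.0.0/16 -> directly connected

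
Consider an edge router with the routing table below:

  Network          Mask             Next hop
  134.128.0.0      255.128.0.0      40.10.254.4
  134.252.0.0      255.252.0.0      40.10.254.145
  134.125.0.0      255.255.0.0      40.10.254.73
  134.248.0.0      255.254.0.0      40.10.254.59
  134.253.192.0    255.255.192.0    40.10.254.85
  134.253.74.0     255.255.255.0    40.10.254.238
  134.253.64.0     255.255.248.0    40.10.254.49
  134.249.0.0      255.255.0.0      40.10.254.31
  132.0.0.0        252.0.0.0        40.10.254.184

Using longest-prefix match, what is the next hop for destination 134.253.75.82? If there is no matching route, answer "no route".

Routes whose prefix contains 134.253.75.82:
  132.0.0.0/6 (132.0.0.0 - 135.255.255.255) -> 40.10.254.184
  134.128.0.0/9 (134.128.0.0 - 134.255.255.255) -> 40.10.254.4
  134.252.0.0/14 (134.252.0.0 - 134.255.255.255) -> 40.10.254.145
More-specific entries that do NOT match:
  134.253.74.0/24 (134.253.74.0 - 134.253.74.255) does not contain 134.253.75.82
  134.253.64.0/21 (134.253.64.0 - 134.253.71.255) does not contain 134.253.75.82
  134.253.192.0/18 (134.253.192.0 - 134.253.255.255) does not contain 134.253.75.82
  134.125.0.0/16 (134.125.0.0 - 134.125.255.255) does not contain 134.253.75.82
  134.249.0.0/16 (134.249.0.0 - 134.249.255.255) does not contain 134.253.75.82
  134.248.0.0/15 (134.248.0.0 - 134.249.255.255) does not contain 134.253.75.82
Longest matching prefix is /14 -> next hop 40.10.254.145.

40.10.254.145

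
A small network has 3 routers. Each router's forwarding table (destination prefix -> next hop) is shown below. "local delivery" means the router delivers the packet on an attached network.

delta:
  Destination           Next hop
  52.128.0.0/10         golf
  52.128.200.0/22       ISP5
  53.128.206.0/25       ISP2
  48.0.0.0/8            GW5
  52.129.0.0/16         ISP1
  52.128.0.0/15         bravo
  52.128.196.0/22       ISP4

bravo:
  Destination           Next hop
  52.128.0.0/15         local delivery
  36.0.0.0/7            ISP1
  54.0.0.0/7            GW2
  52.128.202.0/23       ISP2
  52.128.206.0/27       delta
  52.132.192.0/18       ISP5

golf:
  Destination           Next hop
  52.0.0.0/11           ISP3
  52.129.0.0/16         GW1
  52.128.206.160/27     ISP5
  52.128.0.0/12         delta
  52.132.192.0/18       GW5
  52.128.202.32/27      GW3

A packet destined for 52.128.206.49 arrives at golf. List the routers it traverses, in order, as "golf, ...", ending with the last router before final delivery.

golf, delta, bravo

At golf: longest match for 52.128.206.49 is 52.128.0.0/12 -> delta
At delta: longest match for 52.128.206.49 is 52.128.0.0/15 -> bravo
At bravo: longest match for 52.128.206.49 is 52.128.0.0/15 -> local delivery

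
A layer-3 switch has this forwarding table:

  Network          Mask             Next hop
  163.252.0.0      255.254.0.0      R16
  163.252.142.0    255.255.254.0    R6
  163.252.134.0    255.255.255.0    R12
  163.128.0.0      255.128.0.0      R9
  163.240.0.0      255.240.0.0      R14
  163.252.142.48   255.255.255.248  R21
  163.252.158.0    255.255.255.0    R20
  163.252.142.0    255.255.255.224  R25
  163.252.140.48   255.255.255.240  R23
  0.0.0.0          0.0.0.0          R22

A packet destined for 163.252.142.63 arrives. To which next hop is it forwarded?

Routes whose prefix contains 163.252.142.63:
  0.0.0.0/0 (default, matches everything) -> R22
  163.128.0.0/9 (163.128.0.0 - 163.255.255.255) -> R9
  163.240.0.0/12 (163.240.0.0 - 163.255.255.255) -> R14
  163.252.0.0/15 (163.252.0.0 - 163.253.255.255) -> R16
  163.252.142.0/23 (163.252.142.0 - 163.252.143.255) -> R6
More-specific entries that do NOT match:
  163.252.142.48/29 (163.252.142.48 - 163.252.142.55) does not contain 163.252.142.63
  163.252.140.48/28 (163.252.140.48 - 163.252.140.63) does not contain 163.252.142.63
  163.252.142.0/27 (163.252.142.0 - 163.252.142.31) does not contain 163.252.142.63
  163.252.134.0/24 (163.252.134.0 - 163.252.134.255) does not contain 163.252.142.63
  163.252.158.0/24 (163.252.158.0 - 163.252.158.255) does not contain 163.252.142.63
Longest matching prefix is /23 -> next hop R6.

R6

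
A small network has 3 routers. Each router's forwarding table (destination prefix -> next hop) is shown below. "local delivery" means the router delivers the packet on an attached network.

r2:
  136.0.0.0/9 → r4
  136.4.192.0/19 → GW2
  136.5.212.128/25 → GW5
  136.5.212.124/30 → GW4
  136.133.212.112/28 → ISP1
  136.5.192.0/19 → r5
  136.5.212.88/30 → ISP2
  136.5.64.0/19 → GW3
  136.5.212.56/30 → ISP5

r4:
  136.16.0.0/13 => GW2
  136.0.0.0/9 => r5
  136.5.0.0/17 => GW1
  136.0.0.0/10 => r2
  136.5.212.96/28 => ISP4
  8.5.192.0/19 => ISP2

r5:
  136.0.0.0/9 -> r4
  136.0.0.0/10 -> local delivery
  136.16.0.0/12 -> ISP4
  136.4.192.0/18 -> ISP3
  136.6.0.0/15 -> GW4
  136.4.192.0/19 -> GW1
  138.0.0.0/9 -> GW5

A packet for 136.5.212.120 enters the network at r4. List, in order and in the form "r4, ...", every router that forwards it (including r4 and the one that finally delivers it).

r4, r2, r5

At r4: longest match for 136.5.212.120 is 136.0.0.0/10 -> r2
At r2: longest match for 136.5.212.120 is 136.5.192.0/19 -> r5
At r5: longest match for 136.5.212.120 is 136.0.0.0/10 -> local delivery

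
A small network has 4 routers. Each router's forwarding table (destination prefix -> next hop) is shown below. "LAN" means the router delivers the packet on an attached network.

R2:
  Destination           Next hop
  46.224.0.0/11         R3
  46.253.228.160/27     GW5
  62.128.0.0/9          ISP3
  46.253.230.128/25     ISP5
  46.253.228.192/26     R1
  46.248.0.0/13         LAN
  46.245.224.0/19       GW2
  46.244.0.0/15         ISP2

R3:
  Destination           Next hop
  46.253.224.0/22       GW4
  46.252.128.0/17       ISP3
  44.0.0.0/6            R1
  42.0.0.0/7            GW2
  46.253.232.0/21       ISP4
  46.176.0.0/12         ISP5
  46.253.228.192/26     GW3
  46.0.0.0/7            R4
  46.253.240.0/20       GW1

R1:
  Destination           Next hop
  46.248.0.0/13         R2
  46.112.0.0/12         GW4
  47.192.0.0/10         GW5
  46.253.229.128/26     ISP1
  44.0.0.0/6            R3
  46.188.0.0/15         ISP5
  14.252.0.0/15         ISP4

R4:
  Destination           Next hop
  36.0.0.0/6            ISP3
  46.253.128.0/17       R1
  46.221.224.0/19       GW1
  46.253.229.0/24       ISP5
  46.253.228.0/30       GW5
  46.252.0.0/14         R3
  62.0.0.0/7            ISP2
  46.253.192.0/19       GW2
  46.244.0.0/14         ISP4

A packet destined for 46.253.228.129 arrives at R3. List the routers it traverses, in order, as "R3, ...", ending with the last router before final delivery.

R3, R4, R1, R2

At R3: longest match for 46.253.228.129 is 46.0.0.0/7 -> R4
At R4: longest match for 46.253.228.129 is 46.253.128.0/17 -> R1
At R1: longest match for 46.253.228.129 is 46.248.0.0/13 -> R2
At R2: longest match for 46.253.228.129 is 46.248.0.0/13 -> LAN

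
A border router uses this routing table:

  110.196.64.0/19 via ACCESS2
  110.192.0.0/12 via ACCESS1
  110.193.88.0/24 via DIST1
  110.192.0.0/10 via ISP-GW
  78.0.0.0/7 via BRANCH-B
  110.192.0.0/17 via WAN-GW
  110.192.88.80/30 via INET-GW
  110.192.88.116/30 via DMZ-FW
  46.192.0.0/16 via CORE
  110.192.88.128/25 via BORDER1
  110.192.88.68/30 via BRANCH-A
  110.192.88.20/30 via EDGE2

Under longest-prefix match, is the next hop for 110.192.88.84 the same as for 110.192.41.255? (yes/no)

110.192.88.84: longest match 110.192.0.0/17 -> WAN-GW
110.192.41.255: longest match 110.192.0.0/17 -> WAN-GW

yes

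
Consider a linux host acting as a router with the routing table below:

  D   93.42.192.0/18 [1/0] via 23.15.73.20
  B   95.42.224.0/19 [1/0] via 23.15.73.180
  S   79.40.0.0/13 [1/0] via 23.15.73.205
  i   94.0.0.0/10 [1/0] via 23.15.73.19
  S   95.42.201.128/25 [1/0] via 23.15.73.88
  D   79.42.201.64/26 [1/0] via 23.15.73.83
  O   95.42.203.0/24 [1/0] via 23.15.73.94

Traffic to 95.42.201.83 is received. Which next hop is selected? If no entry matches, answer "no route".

No entry's prefix contains 95.42.201.83; there is no default route.

no route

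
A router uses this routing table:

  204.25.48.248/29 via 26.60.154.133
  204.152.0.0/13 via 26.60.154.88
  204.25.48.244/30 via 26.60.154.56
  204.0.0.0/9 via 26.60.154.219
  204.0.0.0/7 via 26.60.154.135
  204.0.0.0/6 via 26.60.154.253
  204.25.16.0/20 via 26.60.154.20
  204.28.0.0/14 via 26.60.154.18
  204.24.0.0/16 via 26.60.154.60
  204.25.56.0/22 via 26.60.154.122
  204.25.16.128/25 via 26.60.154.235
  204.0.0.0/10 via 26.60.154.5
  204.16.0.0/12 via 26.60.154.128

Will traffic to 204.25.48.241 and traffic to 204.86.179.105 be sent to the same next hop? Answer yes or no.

no

204.25.48.241: longest match 204.16.0.0/12 -> 26.60.154.128
204.86.179.105: longest match 204.0.0.0/9 -> 26.60.154.219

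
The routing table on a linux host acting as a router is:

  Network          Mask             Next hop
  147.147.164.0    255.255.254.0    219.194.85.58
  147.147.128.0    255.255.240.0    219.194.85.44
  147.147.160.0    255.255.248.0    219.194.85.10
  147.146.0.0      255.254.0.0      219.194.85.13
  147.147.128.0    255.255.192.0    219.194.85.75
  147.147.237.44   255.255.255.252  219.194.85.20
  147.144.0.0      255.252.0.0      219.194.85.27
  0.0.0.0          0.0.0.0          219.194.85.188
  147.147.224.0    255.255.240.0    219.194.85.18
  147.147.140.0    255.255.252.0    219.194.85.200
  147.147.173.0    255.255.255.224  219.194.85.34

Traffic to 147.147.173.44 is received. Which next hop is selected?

219.194.85.75

Routes whose prefix contains 147.147.173.44:
  0.0.0.0/0 (default, matches everything) -> 219.194.85.188
  147.144.0.0/14 (147.144.0.0 - 147.147.255.255) -> 219.194.85.27
  147.146.0.0/15 (147.146.0.0 - 147.147.255.255) -> 219.194.85.13
  147.147.128.0/18 (147.147.128.0 - 147.147.191.255) -> 219.194.85.75
More-specific entries that do NOT match:
  147.147.237.44/30 (147.147.237.44 - 147.147.237.47) does not contain 147.147.173.44
  147.147.173.0/27 (147.147.173.0 - 147.147.173.31) does not contain 147.147.173.44
  147.147.164.0/23 (147.147.164.0 - 147.147.165.255) does not contain 147.147.173.44
  147.147.140.0/22 (147.147.140.0 - 147.147.143.255) does not contain 147.147.173.44
  147.147.160.0/21 (147.147.160.0 - 147.147.167.255) does not contain 147.147.173.44
  147.147.128.0/20 (147.147.128.0 - 147.147.143.255) does not contain 147.147.173.44
  147.147.224.0/20 (147.147.224.0 - 147.147.239.255) does not contain 147.147.173.44
Longest matching prefix is /18 -> next hop 219.194.85.75.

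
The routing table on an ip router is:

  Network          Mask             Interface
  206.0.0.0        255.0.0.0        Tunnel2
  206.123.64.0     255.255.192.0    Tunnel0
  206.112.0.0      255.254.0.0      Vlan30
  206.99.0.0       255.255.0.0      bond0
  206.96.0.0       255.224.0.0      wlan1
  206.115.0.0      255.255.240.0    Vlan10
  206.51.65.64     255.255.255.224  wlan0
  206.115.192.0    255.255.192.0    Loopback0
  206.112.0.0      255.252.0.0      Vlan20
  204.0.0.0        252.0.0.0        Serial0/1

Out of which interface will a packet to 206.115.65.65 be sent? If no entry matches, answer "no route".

Routes whose prefix contains 206.115.65.65:
  204.0.0.0/6 (204.0.0.0 - 207.255.255.255) -> Serial0/1
  206.0.0.0/8 (206.0.0.0 - 206.255.255.255) -> Tunnel2
  206.96.0.0/11 (206.96.0.0 - 206.127.255.255) -> wlan1
  206.112.0.0/14 (206.112.0.0 - 206.115.255.255) -> Vlan20
More-specific entries that do NOT match:
  206.51.65.64/27 (206.51.65.64 - 206.51.65.95) does not contain 206.115.65.65
  206.115.0.0/20 (206.115.0.0 - 206.115.15.255) does not contain 206.115.65.65
  206.123.64.0/18 (206.123.64.0 - 206.123.127.255) does not contain 206.115.65.65
  206.115.192.0/18 (206.115.192.0 - 206.115.255.255) does not contain 206.115.65.65
  206.99.0.0/16 (206.99.0.0 - 206.99.255.255) does not contain 206.115.65.65
  206.112.0.0/15 (206.112.0.0 - 206.113.255.255) does not contain 206.115.65.65
Longest matching prefix is /14 -> interface Vlan20.

Vlan20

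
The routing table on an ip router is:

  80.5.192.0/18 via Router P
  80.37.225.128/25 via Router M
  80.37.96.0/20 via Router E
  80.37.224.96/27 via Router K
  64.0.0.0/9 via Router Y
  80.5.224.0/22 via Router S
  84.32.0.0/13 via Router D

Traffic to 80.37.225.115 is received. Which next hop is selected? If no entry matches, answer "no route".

No entry's prefix contains 80.37.225.115; there is no default route.

no route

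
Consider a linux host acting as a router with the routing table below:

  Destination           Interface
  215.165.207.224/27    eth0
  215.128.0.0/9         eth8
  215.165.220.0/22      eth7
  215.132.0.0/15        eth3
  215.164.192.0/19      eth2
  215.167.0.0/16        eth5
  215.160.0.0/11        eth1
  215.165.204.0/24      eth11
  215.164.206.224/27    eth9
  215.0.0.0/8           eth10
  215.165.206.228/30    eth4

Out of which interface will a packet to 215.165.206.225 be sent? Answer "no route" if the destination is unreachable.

eth1

Routes whose prefix contains 215.165.206.225:
  215.0.0.0/8 (215.0.0.0 - 215.255.255.255) -> eth10
  215.128.0.0/9 (215.128.0.0 - 215.255.255.255) -> eth8
  215.160.0.0/11 (215.160.0.0 - 215.191.255.255) -> eth1
More-specific entries that do NOT match:
  215.165.206.228/30 (215.165.206.228 - 215.165.206.231) does not contain 215.165.206.225
  215.165.207.224/27 (215.165.207.224 - 215.165.207.255) does not contain 215.165.206.225
  215.164.206.224/27 (215.164.206.224 - 215.164.206.255) does not contain 215.165.206.225
  215.165.204.0/24 (215.165.204.0 - 215.165.204.255) does not contain 215.165.206.225
  215.165.220.0/22 (215.165.220.0 - 215.165.223.255) does not contain 215.165.206.225
  215.164.192.0/19 (215.164.192.0 - 215.164.223.255) does not contain 215.165.206.225
  215.167.0.0/16 (215.167.0.0 - 215.167.255.255) does not contain 215.165.206.225
  215.132.0.0/15 (215.132.0.0 - 215.133.255.255) does not contain 215.165.206.225
Longest matching prefix is /11 -> interface eth1.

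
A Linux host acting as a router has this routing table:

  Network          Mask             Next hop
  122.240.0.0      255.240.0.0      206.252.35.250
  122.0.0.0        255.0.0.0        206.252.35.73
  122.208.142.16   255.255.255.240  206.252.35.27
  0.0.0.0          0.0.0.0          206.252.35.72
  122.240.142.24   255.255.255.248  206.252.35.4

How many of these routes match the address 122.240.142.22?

3

Prefixes containing 122.240.142.22:
  0.0.0.0/0 (default, matches everything)
  122.0.0.0/8 (122.0.0.0 - 122.255.255.255)
  122.240.0.0/12 (122.240.0.0 - 122.255.255.255)
Total matching entries: 3.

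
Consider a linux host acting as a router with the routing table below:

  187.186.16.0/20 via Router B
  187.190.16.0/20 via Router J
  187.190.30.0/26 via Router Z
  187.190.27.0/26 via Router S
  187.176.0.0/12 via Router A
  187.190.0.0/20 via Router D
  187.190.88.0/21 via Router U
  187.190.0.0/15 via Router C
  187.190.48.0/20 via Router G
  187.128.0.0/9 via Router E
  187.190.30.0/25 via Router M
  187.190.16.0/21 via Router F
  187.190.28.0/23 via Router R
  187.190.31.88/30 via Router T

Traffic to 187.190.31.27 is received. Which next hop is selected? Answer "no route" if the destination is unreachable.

Routes whose prefix contains 187.190.31.27:
  187.128.0.0/9 (187.128.0.0 - 187.255.255.255) -> Router E
  187.176.0.0/12 (187.176.0.0 - 187.191.255.255) -> Router A
  187.190.0.0/15 (187.190.0.0 - 187.191.255.255) -> Router C
  187.190.16.0/20 (187.190.16.0 - 187.190.31.255) -> Router J
More-specific entries that do NOT match:
  187.190.31.88/30 (187.190.31.88 - 187.190.31.91) does not contain 187.190.31.27
  187.190.30.0/26 (187.190.30.0 - 187.190.30.63) does not contain 187.190.31.27
  187.190.27.0/26 (187.190.27.0 - 187.190.27.63) does not contain 187.190.31.27
  187.190.30.0/25 (187.190.30.0 - 187.190.30.127) does not contain 187.190.31.27
  187.190.28.0/23 (187.190.28.0 - 187.190.29.255) does not contain 187.190.31.27
  187.190.88.0/21 (187.190.88.0 - 187.190.95.255) does not contain 187.190.31.27
  187.190.16.0/21 (187.190.16.0 - 187.190.23.255) does not contain 187.190.31.27
Longest matching prefix is /20 -> next hop Router J.

Router J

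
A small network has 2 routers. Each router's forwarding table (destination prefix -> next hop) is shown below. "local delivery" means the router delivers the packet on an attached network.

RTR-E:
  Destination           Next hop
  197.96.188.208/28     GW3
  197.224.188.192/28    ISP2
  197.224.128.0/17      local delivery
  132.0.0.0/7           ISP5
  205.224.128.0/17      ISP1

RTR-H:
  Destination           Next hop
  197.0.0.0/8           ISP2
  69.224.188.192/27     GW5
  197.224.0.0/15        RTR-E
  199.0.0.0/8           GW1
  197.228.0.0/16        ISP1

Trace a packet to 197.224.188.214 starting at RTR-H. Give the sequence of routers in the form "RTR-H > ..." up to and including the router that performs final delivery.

RTR-H > RTR-E

At RTR-H: longest match for 197.224.188.214 is 197.224.0.0/15 -> RTR-E
At RTR-E: longest match for 197.224.188.214 is 197.224.128.0/17 -> local delivery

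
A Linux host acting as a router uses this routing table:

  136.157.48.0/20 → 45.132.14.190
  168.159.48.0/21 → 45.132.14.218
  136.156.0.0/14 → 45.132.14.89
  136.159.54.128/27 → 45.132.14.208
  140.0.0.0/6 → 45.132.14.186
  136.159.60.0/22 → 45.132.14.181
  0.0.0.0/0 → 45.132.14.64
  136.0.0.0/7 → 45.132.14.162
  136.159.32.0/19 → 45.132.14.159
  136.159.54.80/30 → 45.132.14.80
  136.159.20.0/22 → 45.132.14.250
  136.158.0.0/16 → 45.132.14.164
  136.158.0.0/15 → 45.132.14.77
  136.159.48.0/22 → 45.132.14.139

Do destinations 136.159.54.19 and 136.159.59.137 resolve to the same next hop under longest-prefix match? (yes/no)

136.159.54.19: longest match 136.159.32.0/19 -> 45.132.14.159
136.159.59.137: longest match 136.159.32.0/19 -> 45.132.14.159

yes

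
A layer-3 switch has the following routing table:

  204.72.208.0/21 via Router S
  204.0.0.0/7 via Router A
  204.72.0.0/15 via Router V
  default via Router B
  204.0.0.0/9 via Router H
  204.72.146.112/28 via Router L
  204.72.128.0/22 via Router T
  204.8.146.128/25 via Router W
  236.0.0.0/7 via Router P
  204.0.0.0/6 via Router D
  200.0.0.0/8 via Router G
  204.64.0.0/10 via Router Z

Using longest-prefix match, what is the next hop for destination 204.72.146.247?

Routes whose prefix contains 204.72.146.247:
  0.0.0.0/0 (default, matches everything) -> Router B
  204.0.0.0/6 (204.0.0.0 - 207.255.255.255) -> Router D
  204.0.0.0/7 (204.0.0.0 - 205.255.255.255) -> Router A
  204.0.0.0/9 (204.0.0.0 - 204.127.255.255) -> Router H
  204.64.0.0/10 (204.64.0.0 - 204.127.255.255) -> Router Z
  204.72.0.0/15 (204.72.0.0 - 204.73.255.255) -> Router V
More-specific entries that do NOT match:
  204.72.146.112/28 (204.72.146.112 - 204.72.146.127) does not contain 204.72.146.247
  204.8.146.128/25 (204.8.146.128 - 204.8.146.255) does not contain 204.72.146.247
  204.72.128.0/22 (204.72.128.0 - 204.72.131.255) does not contain 204.72.146.247
  204.72.208.0/21 (204.72.208.0 - 204.72.215.255) does not contain 204.72.146.247
Longest matching prefix is /15 -> next hop Router V.

Router V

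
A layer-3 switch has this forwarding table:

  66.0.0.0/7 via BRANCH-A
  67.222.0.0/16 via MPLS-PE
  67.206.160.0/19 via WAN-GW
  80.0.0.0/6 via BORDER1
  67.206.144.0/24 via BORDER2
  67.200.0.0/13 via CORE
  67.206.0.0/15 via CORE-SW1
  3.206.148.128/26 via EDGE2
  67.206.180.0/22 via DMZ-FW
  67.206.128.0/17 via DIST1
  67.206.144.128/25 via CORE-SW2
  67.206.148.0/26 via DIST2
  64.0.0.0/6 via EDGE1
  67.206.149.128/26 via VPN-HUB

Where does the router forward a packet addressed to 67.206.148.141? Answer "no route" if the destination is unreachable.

Routes whose prefix contains 67.206.148.141:
  64.0.0.0/6 (64.0.0.0 - 67.255.255.255) -> EDGE1
  66.0.0.0/7 (66.0.0.0 - 67.255.255.255) -> BRANCH-A
  67.200.0.0/13 (67.200.0.0 - 67.207.255.255) -> CORE
  67.206.0.0/15 (67.206.0.0 - 67.207.255.255) -> CORE-SW1
  67.206.128.0/17 (67.206.128.0 - 67.206.255.255) -> DIST1
More-specific entries that do NOT match:
  3.206.148.128/26 (3.206.148.128 - 3.206.148.191) does not contain 67.206.148.141
  67.206.148.0/26 (67.206.148.0 - 67.206.148.63) does not contain 67.206.148.141
  67.206.149.128/26 (67.206.149.128 - 67.206.149.191) does not contain 67.206.148.141
  67.206.144.128/25 (67.206.144.128 - 67.206.144.255) does not contain 67.206.148.141
  67.206.144.0/24 (67.206.144.0 - 67.206.144.255) does not contain 67.206.148.141
  67.206.180.0/22 (67.206.180.0 - 67.206.183.255) does not contain 67.206.148.141
  67.206.160.0/19 (67.206.160.0 - 67.206.191.255) does not contain 67.206.148.141
Longest matching prefix is /17 -> next hop DIST1.

DIST1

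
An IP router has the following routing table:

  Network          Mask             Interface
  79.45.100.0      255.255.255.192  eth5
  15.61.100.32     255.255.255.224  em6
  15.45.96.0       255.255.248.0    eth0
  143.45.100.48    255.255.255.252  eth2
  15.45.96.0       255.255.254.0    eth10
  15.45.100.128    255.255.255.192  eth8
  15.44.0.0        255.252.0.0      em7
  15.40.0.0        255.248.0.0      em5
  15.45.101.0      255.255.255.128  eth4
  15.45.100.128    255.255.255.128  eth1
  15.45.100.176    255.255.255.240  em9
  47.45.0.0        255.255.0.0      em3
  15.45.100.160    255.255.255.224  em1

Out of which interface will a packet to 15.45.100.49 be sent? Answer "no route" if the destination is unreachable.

Routes whose prefix contains 15.45.100.49:
  15.40.0.0/13 (15.40.0.0 - 15.47.255.255) -> em5
  15.44.0.0/14 (15.44.0.0 - 15.47.255.255) -> em7
  15.45.96.0/21 (15.45.96.0 - 15.45.103.255) -> eth0
More-specific entries that do NOT match:
  143.45.100.48/30 (143.45.100.48 - 143.45.100.51) does not contain 15.45.100.49
  15.45.100.176/28 (15.45.100.176 - 15.45.100.191) does not contain 15.45.100.49
  15.61.100.32/27 (15.61.100.32 - 15.61.100.63) does not contain 15.45.100.49
  15.45.100.160/27 (15.45.100.160 - 15.45.100.191) does not contain 15.45.100.49
  79.45.100.0/26 (79.45.100.0 - 79.45.100.63) does not contain 15.45.100.49
  15.45.100.128/26 (15.45.100.128 - 15.45.100.191) does not contain 15.45.100.49
  15.45.101.0/25 (15.45.101.0 - 15.45.101.127) does not contain 15.45.100.49
  15.45.100.128/25 (15.45.100.128 - 15.45.100.255) does not contain 15.45.100.49
  15.45.96.0/23 (15.45.96.0 - 15.45.97.255) does not contain 15.45.100.49
Longest matching prefix is /21 -> interface eth0.

eth0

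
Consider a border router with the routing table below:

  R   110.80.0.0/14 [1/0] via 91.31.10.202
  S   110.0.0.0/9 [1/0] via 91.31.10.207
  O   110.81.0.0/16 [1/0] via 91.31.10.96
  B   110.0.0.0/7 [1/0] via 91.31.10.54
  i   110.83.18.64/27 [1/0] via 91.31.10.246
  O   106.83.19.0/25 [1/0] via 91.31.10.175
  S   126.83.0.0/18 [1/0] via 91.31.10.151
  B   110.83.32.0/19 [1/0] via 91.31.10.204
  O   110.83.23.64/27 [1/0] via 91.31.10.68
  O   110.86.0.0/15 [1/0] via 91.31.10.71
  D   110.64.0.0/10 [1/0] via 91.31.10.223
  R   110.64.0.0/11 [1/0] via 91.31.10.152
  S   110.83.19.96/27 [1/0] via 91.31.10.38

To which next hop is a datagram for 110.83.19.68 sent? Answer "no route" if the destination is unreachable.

Routes whose prefix contains 110.83.19.68:
  110.0.0.0/7 (110.0.0.0 - 111.255.255.255) -> 91.31.10.54
  110.0.0.0/9 (110.0.0.0 - 110.127.255.255) -> 91.31.10.207
  110.64.0.0/10 (110.64.0.0 - 110.127.255.255) -> 91.31.10.223
  110.64.0.0/11 (110.64.0.0 - 110.95.255.255) -> 91.31.10.152
  110.80.0.0/14 (110.80.0.0 - 110.83.255.255) -> 91.31.10.202
More-specific entries that do NOT match:
  110.83.18.64/27 (110.83.18.64 - 110.83.18.95) does not contain 110.83.19.68
  110.83.23.64/27 (110.83.23.64 - 110.83.23.95) does not contain 110.83.19.68
  110.83.19.96/27 (110.83.19.96 - 110.83.19.127) does not contain 110.83.19.68
  106.83.19.0/25 (106.83.19.0 - 106.83.19.127) does not contain 110.83.19.68
  110.83.32.0/19 (110.83.32.0 - 110.83.63.255) does not contain 110.83.19.68
  126.83.0.0/18 (126.83.0.0 - 126.83.63.255) does not contain 110.83.19.68
  110.81.0.0/16 (110.81.0.0 - 110.81.255.255) does not contain 110.83.19.68
  110.86.0.0/15 (110.86.0.0 - 110.87.255.255) does not contain 110.83.19.68
Longest matching prefix is /14 -> next hop 91.31.10.202.

91.31.10.202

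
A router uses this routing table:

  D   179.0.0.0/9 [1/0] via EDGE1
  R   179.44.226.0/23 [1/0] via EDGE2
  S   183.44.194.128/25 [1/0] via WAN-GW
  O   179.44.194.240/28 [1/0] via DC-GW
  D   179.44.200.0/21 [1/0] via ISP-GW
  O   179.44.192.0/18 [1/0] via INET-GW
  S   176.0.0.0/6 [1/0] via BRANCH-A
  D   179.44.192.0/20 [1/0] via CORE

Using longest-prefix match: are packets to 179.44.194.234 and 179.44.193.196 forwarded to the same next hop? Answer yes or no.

yes

179.44.194.234: longest match 179.44.192.0/20 -> CORE
179.44.193.196: longest match 179.44.192.0/20 -> CORE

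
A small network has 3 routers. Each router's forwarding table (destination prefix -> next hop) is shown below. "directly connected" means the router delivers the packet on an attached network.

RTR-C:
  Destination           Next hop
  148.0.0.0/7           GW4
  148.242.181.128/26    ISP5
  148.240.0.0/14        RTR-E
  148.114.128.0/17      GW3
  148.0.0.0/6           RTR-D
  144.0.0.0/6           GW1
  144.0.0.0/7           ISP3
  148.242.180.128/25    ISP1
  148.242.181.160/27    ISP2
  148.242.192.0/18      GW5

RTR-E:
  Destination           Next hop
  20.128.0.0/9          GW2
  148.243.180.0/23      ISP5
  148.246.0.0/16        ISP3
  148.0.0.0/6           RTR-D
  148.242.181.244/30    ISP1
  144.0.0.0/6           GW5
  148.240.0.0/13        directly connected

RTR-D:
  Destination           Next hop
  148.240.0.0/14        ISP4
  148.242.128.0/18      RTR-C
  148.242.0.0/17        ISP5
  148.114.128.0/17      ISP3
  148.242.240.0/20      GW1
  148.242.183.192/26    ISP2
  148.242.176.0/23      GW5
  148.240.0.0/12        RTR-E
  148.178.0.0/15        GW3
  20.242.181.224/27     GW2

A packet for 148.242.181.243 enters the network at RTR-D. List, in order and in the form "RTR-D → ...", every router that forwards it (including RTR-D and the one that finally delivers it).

RTR-D → RTR-C → RTR-E

At RTR-D: longest match for 148.242.181.243 is 148.242.128.0/18 -> RTR-C
At RTR-C: longest match for 148.242.181.243 is 148.240.0.0/14 -> RTR-E
At RTR-E: longest match for 148.242.181.243 is 148.240.0.0/13 -> directly connected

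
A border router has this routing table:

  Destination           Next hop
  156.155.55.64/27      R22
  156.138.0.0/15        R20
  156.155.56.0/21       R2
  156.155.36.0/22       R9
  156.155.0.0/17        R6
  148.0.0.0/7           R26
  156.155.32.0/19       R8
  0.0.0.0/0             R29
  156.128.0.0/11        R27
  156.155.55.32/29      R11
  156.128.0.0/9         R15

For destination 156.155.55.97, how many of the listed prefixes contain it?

5

Prefixes containing 156.155.55.97:
  0.0.0.0/0 (default, matches everything)
  156.128.0.0/9 (156.128.0.0 - 156.255.255.255)
  156.128.0.0/11 (156.128.0.0 - 156.159.255.255)
  156.155.0.0/17 (156.155.0.0 - 156.155.127.255)
  156.155.32.0/19 (156.155.32.0 - 156.155.63.255)
Total matching entries: 5.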